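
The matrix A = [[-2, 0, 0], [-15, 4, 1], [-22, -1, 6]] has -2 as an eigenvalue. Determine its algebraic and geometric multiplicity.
algebraic multiplicity 1, geometric multiplicity 1

The characteristic polynomial is (x - 5)^2(x + 2), so the factor x + 2 appears with exponent 1: the algebraic multiplicity is 1.

rank(A + 2I) = 2, so the eigenspace has dimension 3 - 2 = 1: the geometric multiplicity is 1.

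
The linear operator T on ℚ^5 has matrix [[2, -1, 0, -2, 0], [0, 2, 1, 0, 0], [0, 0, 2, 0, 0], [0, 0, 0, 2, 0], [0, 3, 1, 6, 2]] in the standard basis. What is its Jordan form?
J = [[2, 1, 0, 0, 0], [0, 2, 1, 0, 0], [0, 0, 2, 0, 0], [0, 0, 0, 2, 0], [0, 0, 0, 0, 2]]

The characteristic polynomial is det(xI - A) = (x - 2)^5, so the eigenvalues are 2 (algebraic multiplicity 5).

For λ = 2: rank(A - 2I) = 2, rank((A - 2I)^2) = 1, rank((A - 2I)^3) = 0. The eigenspace has dimension 5 - 2 = 3, so there are 3 Jordan blocks; the rank sequence gives block sizes [3, 1, 1].

Assembling the blocks gives the Jordan form J above.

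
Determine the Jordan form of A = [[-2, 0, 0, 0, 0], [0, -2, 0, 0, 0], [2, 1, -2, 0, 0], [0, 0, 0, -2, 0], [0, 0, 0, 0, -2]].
J = [[-2, 1, 0, 0, 0], [0, -2, 0, 0, 0], [0, 0, -2, 0, 0], [0, 0, 0, -2, 0], [0, 0, 0, 0, -2]]

The characteristic polynomial is det(xI - A) = (x + 2)^5, so the eigenvalues are -2 (algebraic multiplicity 5).

For λ = -2: rank(A + 2I) = 1, rank((A + 2I)^2) = 0. The eigenspace has dimension 5 - 1 = 4, so there are 4 Jordan blocks; the rank sequence gives block sizes [2, 1, 1, 1].

Assembling the blocks gives the Jordan form J above.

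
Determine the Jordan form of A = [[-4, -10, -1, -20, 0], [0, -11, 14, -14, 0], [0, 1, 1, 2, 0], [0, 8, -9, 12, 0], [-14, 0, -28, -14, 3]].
J = [[-4, 0, 0, 0, 0], [0, -4, 0, 0, 0], [0, 0, 3, 1, 0], [0, 0, 0, 3, 0], [0, 0, 0, 0, 3]]

The characteristic polynomial is det(xI - A) = (x - 3)^3(x + 4)^2, so the eigenvalues are -4 (algebraic multiplicity 2), 3 (algebraic multiplicity 3).

For λ = -4: rank(A + 4I) = 3. The eigenspace has dimension 5 - 3 = 2, so there are 2 Jordan blocks; the rank sequence gives block sizes [1, 1].

For λ = 3: rank(A - 3I) = 3, rank((A - 3I)^2) = 2. The eigenspace has dimension 5 - 3 = 2, so there are 2 Jordan blocks; the rank sequence gives block sizes [2, 1].

Assembling the blocks gives the Jordan form J above.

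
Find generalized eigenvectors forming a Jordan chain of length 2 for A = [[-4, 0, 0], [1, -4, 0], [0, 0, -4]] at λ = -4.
v_1 = [[1, 1, -1]]^T, v_2 = [[0, 1, 0]]^T

We seek v_1 ∈ ker((A + 4I)^2) \ ker(A + 4I), then set v_{i+1} = (A + 4I) v_i.

One such chain is v_1 = [[1, 1, -1]]^T, v_2 = [[0, 1, 0]]^T. Check: (A + 4I) v_2 = [[0, 0, 0]]^T = 0.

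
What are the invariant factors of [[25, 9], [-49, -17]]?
(x - 4)^2

The Jordan structure of A has elementary divisors (x - 4)^2. Arranging the block sizes at each eigenvalue in decreasing order and taking row products gives the invariant factors.

Invariant factors (smallest first, each dividing the next): (x - 4)^2.

Check: the last factor (x - 4)^2 is the minimal polynomial, and the product (x - 4)^2 is the characteristic polynomial.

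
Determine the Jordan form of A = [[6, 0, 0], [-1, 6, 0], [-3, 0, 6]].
The characteristic polynomial is det(xI - A) = (x - 6)^3, so the eigenvalues are 6 (algebraic multiplicity 3).

For λ = 6: rank(A - 6I) = 1, rank((A - 6I)^2) = 0. The eigenspace has dimension 3 - 1 = 2, so there are 2 Jordan blocks; the rank sequence gives block sizes [2, 1].

Assembling the blocks gives the Jordan form J above.

J = [[6, 1, 0], [0, 6, 0], [0, 0, 6]]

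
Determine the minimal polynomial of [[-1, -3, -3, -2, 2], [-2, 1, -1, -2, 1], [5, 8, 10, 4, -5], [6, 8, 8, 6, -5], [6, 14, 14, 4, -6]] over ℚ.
m_A(x) = (x - 2)^3

The characteristic polynomial factors as (x - 2)^5. The minimal polynomial is ∏(x - λ)^{k_λ} where k_λ is the size of the largest Jordan block at λ.

For λ = 2: rank(A - 2I) = 3, and the largest Jordan block has size 3 (the smallest k with rank((A - 2I)^k) = rank((A - 2I)^(k+1))).

So m_A(x) = (x - 2)^3.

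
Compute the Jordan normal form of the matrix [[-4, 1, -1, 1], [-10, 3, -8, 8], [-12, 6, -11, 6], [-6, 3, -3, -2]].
The characteristic polynomial is det(xI - A) = (x + 2)^2(x + 5)^2, so the eigenvalues are -5 (algebraic multiplicity 2), -2 (algebraic multiplicity 2).

For λ = -5: rank(A + 5I) = 2. The eigenspace has dimension 4 - 2 = 2, so there are 2 Jordan blocks; the rank sequence gives block sizes [1, 1].

For λ = -2: rank(A + 2I) = 3, rank((A + 2I)^2) = 2. The eigenspace has dimension 4 - 3 = 1, so there is 1 Jordan block; the rank sequence gives block sizes [2].

Assembling the blocks gives the Jordan form J above.

J = [[-5, 0, 0, 0], [0, -5, 0, 0], [0, 0, -2, 1], [0, 0, 0, -2]]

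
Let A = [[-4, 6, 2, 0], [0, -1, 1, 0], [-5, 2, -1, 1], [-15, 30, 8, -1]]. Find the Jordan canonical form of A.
J = [[-4, 0, 0, 0], [0, -1, 1, 0], [0, 0, -1, 1], [0, 0, 0, -1]]

The characteristic polynomial is det(xI - A) = (x + 1)^3(x + 4), so the eigenvalues are -4 (algebraic multiplicity 1), -1 (algebraic multiplicity 3).

For λ = -4: algebraic multiplicity 1 gives one 1×1 block.

For λ = -1: rank(A + I) = 3, rank((A + I)^2) = 2, rank((A + I)^3) = 1. The eigenspace has dimension 4 - 3 = 1, so there is 1 Jordan block; the rank sequence gives block sizes [3].

Assembling the blocks gives the Jordan form J above.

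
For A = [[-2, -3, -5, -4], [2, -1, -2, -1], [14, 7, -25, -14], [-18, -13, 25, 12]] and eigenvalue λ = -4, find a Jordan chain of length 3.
We seek v_1 ∈ ker((A + 4I)^3) \ ker((A + 4I)^2), then set v_{i+1} = (A + 4I) v_i.

One such chain is v_1 = [[0, -1, -7, 10]]^T, v_2 = [[-2, 1, 0, -2]]^T, v_3 = [[1, 1, 7, -9]]^T. Check: (A + 4I) v_3 = [[0, 0, 0, 0]]^T = 0.

v_1 = [[0, -1, -7, 10]]^T, v_2 = [[-2, 1, 0, -2]]^T, v_3 = [[1, 1, 7, -9]]^T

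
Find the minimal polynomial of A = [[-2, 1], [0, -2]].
The characteristic polynomial factors as (x + 2)^2. The minimal polynomial is ∏(x - λ)^{k_λ} where k_λ is the size of the largest Jordan block at λ.

For λ = -2: rank(A + 2I) = 1, and the largest Jordan block has size 2 (the smallest k with rank((A + 2I)^k) = rank((A + 2I)^(k+1))).

So m_A(x) = (x + 2)^2.

m_A(x) = (x + 2)^2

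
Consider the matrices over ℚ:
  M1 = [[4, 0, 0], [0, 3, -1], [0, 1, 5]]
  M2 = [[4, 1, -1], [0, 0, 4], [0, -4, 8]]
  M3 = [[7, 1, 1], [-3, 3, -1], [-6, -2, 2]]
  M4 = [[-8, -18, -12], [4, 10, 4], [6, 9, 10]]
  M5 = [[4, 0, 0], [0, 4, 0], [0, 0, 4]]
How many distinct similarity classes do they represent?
Characteristic polynomials: χ_{M1} = (x - 4)^3, χ_{M2} = (x - 4)^3, χ_{M3} = (x - 4)^3, χ_{M4} = (x - 4)^3, χ_{M5} = (x - 4)^3.

{M1, M2, M3, M4}: invariant factors x - 4, (x - 4)^2.

{M5}: invariant factors x - 4, x - 4, x - 4.

Matrices are similar if and only if their invariant-factor lists agree; the partition into similarity classes is {M1, M2, M3, M4}, {M5}.

2 classes: {M1, M2, M3, M4}, {M5}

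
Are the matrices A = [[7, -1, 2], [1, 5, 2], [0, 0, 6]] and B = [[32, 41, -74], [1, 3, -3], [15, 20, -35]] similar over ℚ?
trace(A) = 18 but trace(B) = 0. The trace is a similarity invariant, so A and B are not similar.

No.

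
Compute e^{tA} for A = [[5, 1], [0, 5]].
e^{tA} = [[e^{5*t}, t*e^{5*t}], [0, e^{5*t}]]

A has Jordan form J = [[5, 1], [0, 5]] with A = PJP^{-1}, so e^{tA} = P e^{tJ} P^{-1}.

For a Jordan block J_k(λ), e^{tJ_k(λ)} = e^{λt} · (I + tN + t^2 N^2/2! + ... + t^{k-1} N^{k-1}/(k-1)!) where N is the nilpotent superdiagonal part.

Assembling the blocks and conjugating back gives the entries of e^{tA} as shown above.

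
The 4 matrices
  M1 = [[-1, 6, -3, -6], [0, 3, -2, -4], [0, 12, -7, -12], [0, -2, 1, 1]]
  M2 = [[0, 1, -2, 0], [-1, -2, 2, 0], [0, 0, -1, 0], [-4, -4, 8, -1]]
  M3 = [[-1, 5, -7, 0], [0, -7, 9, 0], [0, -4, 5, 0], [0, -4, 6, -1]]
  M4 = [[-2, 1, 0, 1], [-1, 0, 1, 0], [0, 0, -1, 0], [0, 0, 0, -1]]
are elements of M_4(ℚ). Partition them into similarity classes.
2 classes: {M1, M2}, {M3, M4}

Characteristic polynomials: χ_{M1} = (x + 1)^4, χ_{M2} = (x + 1)^4, χ_{M3} = (x + 1)^4, χ_{M4} = (x + 1)^4.

{M1, M2}: invariant factors x + 1, x + 1, (x + 1)^2.

{M3, M4}: invariant factors x + 1, (x + 1)^3.

Matrices are similar if and only if their invariant-factor lists agree; the partition into similarity classes is {M1, M2}, {M3, M4}.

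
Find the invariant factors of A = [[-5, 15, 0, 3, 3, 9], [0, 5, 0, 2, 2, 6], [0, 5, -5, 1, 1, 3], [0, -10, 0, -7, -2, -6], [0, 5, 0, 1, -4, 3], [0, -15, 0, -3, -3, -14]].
The Jordan structure of A has elementary divisors (x + 5)^2, (x + 5), (x + 5), (x + 5), (x + 5). Arranging the block sizes at each eigenvalue in decreasing order and taking row products gives the invariant factors.

Invariant factors (smallest first, each dividing the next): x + 5, x + 5, x + 5, x + 5, (x + 5)^2.

Check: the last factor (x + 5)^2 is the minimal polynomial, and the product (x + 5)^6 is the characteristic polynomial.

x + 5, x + 5, x + 5, x + 5, (x + 5)^2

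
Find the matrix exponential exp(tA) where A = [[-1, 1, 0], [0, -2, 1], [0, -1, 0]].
e^{tA} = [[e^{-t}, t*(2 - t)*e^{-t}/2, t^2*e^{-t}/2], [0, (1 - t)*e^{-t}, t*e^{-t}], [0, -t*e^{-t}, (t + 1)*e^{-t}]]

A has Jordan form J = [[-1, 1, 0], [0, -1, 1], [0, 0, -1]] with A = PJP^{-1}, so e^{tA} = P e^{tJ} P^{-1}.

For a Jordan block J_k(λ), e^{tJ_k(λ)} = e^{λt} · (I + tN + t^2 N^2/2! + ... + t^{k-1} N^{k-1}/(k-1)!) where N is the nilpotent superdiagonal part.

Assembling the blocks and conjugating back gives the entries of e^{tA} as shown above.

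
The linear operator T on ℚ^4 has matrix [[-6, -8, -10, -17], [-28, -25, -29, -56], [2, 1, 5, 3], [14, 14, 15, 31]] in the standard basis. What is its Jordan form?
J = [[-4, 0, 0, 0], [0, 3, 1, 0], [0, 0, 3, 1], [0, 0, 0, 3]]

The characteristic polynomial is det(xI - A) = (x - 3)^3(x + 4), so the eigenvalues are -4 (algebraic multiplicity 1), 3 (algebraic multiplicity 3).

For λ = -4: algebraic multiplicity 1 gives one 1×1 block.

For λ = 3: rank(A - 3I) = 3, rank((A - 3I)^2) = 2, rank((A - 3I)^3) = 1. The eigenspace has dimension 4 - 3 = 1, so there is 1 Jordan block; the rank sequence gives block sizes [3].

Assembling the blocks gives the Jordan form J above.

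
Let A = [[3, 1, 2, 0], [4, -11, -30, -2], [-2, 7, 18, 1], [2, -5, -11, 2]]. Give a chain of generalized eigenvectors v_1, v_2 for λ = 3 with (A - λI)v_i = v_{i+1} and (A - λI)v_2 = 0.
v_1 = [[1, 1, 0, -4]]^T, v_2 = [[1, -2, 1, 1]]^T

We seek v_1 ∈ ker((A - 3I)^2) \ ker(A - 3I), then set v_{i+1} = (A - 3I) v_i.

One such chain is v_1 = [[1, 1, 0, -4]]^T, v_2 = [[1, -2, 1, 1]]^T. Check: (A - 3I) v_2 = [[0, 0, 0, 0]]^T = 0.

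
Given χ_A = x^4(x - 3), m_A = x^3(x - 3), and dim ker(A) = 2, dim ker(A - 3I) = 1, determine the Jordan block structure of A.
Jordan blocks: (0, 3), (0, 1), (3, 1)

λ = 0: algebraic multiplicity 4 (exponent in χ_A), largest block size 3 (exponent in m_A), 2 blocks (geometric multiplicity). These force block sizes [3, 1].
λ = 3: algebraic multiplicity 1 (exponent in χ_A), largest block size 1 (exponent in m_A), 1 block (geometric multiplicity). This forces block sizes [1].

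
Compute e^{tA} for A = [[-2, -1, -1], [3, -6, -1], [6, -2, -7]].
A has Jordan form J = [[-5, 1, 0], [0, -5, 0], [0, 0, -5]] with A = PJP^{-1}, so e^{tA} = P e^{tJ} P^{-1}.

For a Jordan block J_k(λ), e^{tJ_k(λ)} = e^{λt} · (I + tN + t^2 N^2/2! + ... + t^{k-1} N^{k-1}/(k-1)!) where N is the nilpotent superdiagonal part.

Assembling the blocks and conjugating back gives the entries of e^{tA} as shown above.

e^{tA} = [[(3*t + 1)*e^{-5*t}, -t*e^{-5*t}, -t*e^{-5*t}], [3*t*e^{-5*t}, (1 - t)*e^{-5*t}, -t*e^{-5*t}], [6*t*e^{-5*t}, -2*t*e^{-5*t}, (1 - 2*t)*e^{-5*t}]]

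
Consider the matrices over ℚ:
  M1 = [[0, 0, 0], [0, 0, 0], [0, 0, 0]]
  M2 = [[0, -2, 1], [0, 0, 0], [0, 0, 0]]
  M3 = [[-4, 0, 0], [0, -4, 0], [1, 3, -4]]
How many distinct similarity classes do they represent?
Characteristic polynomials: χ_{M1} = x^3, χ_{M2} = x^3, χ_{M3} = (x + 4)^3.

{M1}: invariant factors x, x, x.

{M2}: invariant factors x, x^2.

{M3}: invariant factors x + 4, (x + 4)^2.

Matrices are similar if and only if their invariant-factor lists agree; the partition into similarity classes is {M1}, {M2}, {M3}.

3 classes: {M1}, {M2}, {M3}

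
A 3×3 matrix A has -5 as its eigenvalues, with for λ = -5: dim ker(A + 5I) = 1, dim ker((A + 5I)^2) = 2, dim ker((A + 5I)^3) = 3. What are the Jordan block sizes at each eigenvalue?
Jordan blocks: (-5, 3)

λ = -5: successive nullity increments [1, 1, 1] count blocks of size ≥ k; block sizes are [3].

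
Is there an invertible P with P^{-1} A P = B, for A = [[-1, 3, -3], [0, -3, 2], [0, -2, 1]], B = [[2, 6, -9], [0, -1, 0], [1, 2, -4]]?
Two matrices over a field are similar if and only if they have the same invariant factors.

Both A and B have characteristic polynomial (x + 1)^3 and minimal polynomial (x + 1)^2. Computing further, both have invariant factors x + 1, (x + 1)^2. Hence A and B are similar.

Yes.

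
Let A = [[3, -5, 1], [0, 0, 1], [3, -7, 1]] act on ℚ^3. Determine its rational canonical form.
The invariant factors of A (the non-unit diagonal entries of the Smith normal form of xI - A over ℚ[x]) are (x - 2)(x^2 - 2x + 3), each dividing the next. The characteristic polynomial is their product, (x - 2)(x^2 - 2x + 3).

The rational canonical form is the block-diagonal matrix of companion matrices C(f_i):
R = [[0, 0, 6], [1, 0, -7], [0, 1, 4]].

Note the characteristic polynomial does not split into linear factors over ℚ, so A has no Jordan form over ℚ; the rational canonical form exists over any field.

R = [[0, 0, 6], [1, 0, -7], [0, 1, 4]]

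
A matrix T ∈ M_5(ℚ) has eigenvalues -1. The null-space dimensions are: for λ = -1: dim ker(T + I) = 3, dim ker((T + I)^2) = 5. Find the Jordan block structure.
Jordan blocks: (-1, 2), (-1, 2), (-1, 1)

λ = -1: successive nullity increments [3, 2] count blocks of size ≥ k; block sizes are [2, 2, 1].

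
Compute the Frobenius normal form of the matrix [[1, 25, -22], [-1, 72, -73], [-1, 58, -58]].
The invariant factors of A (the non-unit diagonal entries of the Smith normal form of xI - A over ℚ[x]) are (x - 5)^3, each dividing the next. The characteristic polynomial is their product, (x - 5)^3.

The rational canonical form is the block-diagonal matrix of companion matrices C(f_i):
R = [[0, 0, 125], [1, 0, -75], [0, 1, 15]].

R = [[0, 0, 125], [1, 0, -75], [0, 1, 15]]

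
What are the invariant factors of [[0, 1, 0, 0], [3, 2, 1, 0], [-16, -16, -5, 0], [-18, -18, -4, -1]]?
The Jordan structure of A has elementary divisors (x + 1)^3, (x + 1). Arranging the block sizes at each eigenvalue in decreasing order and taking row products gives the invariant factors.

Invariant factors (smallest first, each dividing the next): x + 1, (x + 1)^3.

Check: the last factor (x + 1)^3 is the minimal polynomial, and the product (x + 1)^4 is the characteristic polynomial.

x + 1, (x + 1)^3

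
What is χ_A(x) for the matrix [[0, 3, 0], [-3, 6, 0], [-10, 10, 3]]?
xI - A = [[x, -3, 0], [3, x - 6, 0], [10, -10, x - 3]].

Expanding det(xI - A) along the first row:
det(xI - A) = + (x)·det([[x - 6, 0], [-10, x - 3]]) - (-3)·det([[3, 0], [10, x - 3]]) + (0)·det([[3, x - 6], [10, -10]]).

Evaluating gives χ_A(x) = x^3 - 9x^2 + 27x - 27 = (x - 3)^3.

χ_A(x) = (x - 3)^3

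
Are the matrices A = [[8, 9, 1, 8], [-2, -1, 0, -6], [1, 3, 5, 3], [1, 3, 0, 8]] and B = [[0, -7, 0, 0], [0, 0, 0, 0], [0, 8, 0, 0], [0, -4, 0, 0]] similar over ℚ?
trace(A) = 20 but trace(B) = 0. The trace is a similarity invariant, so A and B are not similar.

No.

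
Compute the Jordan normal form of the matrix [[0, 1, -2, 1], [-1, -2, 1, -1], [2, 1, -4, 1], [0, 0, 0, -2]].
J = [[-2, 1, 0, 0], [0, -2, 1, 0], [0, 0, -2, 0], [0, 0, 0, -2]]

The characteristic polynomial is det(xI - A) = (x + 2)^4, so the eigenvalues are -2 (algebraic multiplicity 4).

For λ = -2: rank(A + 2I) = 2, rank((A + 2I)^2) = 1, rank((A + 2I)^3) = 0. The eigenspace has dimension 4 - 2 = 2, so there are 2 Jordan blocks; the rank sequence gives block sizes [3, 1].

Assembling the blocks gives the Jordan form J above.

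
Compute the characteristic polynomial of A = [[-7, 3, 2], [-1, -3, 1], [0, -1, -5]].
χ_A(x) = (x + 5)^3

xI - A = [[x + 7, -3, -2], [1, x + 3, -1], [0, 1, x + 5]].

Expanding det(xI - A) along the first row:
det(xI - A) = + (x + 7)·det([[x + 3, -1], [1, x + 5]]) - (-3)·det([[1, -1], [0, x + 5]]) + (-2)·det([[1, x + 3], [0, 1]]).

Evaluating gives χ_A(x) = x^3 + 15x^2 + 75x + 125 = (x + 5)^3.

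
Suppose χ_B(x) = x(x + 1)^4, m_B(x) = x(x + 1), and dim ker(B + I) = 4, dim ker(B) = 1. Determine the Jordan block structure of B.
λ = -1: algebraic multiplicity 4 (exponent in χ_B), largest block size 1 (exponent in m_B), 4 blocks (geometric multiplicity). These force block sizes [1, 1, 1, 1].
λ = 0: algebraic multiplicity 1 (exponent in χ_B), largest block size 1 (exponent in m_B), 1 block (geometric multiplicity). This forces block sizes [1].

Jordan blocks: (-1, 1), (-1, 1), (-1, 1), (-1, 1), (0, 1)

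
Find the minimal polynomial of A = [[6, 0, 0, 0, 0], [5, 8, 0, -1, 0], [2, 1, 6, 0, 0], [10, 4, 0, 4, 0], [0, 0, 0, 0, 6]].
m_A(x) = (x - 6)^3

The characteristic polynomial factors as (x - 6)^5. The minimal polynomial is ∏(x - λ)^{k_λ} where k_λ is the size of the largest Jordan block at λ.

For λ = 6: rank(A - 6I) = 2, and the largest Jordan block has size 3 (the smallest k with rank((A - 6I)^k) = rank((A - 6I)^(k+1))).

So m_A(x) = (x - 6)^3.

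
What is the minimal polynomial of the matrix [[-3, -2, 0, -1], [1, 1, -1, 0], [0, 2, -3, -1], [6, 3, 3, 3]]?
The characteristic polynomial factors as x^2(x + 1)^2. The minimal polynomial is ∏(x - λ)^{k_λ} where k_λ is the size of the largest Jordan block at λ.

For λ = -1: rank(A + I) = 3, and the largest Jordan block has size 2 (the smallest k with rank((A + I)^k) = rank((A + I)^(k+1))).
For λ = 0: rank(A) = 3, and the largest Jordan block has size 2 (the smallest k with rank(A^k) = rank(A^(k+1))).

So m_A(x) = x^2(x + 1)^2.

m_A(x) = x^2(x + 1)^2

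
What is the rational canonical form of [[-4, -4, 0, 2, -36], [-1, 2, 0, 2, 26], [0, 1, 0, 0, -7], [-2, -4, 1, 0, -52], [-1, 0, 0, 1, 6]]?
The invariant factors of A (the non-unit diagonal entries of the Smith normal form of xI - A over ℚ[x]) are (x - 2)^2(x^3 + 5), each dividing the next. The characteristic polynomial is their product, (x - 2)^2(x^3 + 5).

The rational canonical form is the block-diagonal matrix of companion matrices C(f_i):
R = [[0, 0, 0, 0, -20], [1, 0, 0, 0, 20], [0, 1, 0, 0, -5], [0, 0, 1, 0, -4], [0, 0, 0, 1, 4]].

Note the characteristic polynomial does not split into linear factors over ℚ, so A has no Jordan form over ℚ; the rational canonical form exists over any field.

R = [[0, 0, 0, 0, -20], [1, 0, 0, 0, 20], [0, 1, 0, 0, -5], [0, 0, 1, 0, -4], [0, 0, 0, 1, 4]]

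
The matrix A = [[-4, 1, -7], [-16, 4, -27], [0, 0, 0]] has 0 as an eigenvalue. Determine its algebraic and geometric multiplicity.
algebraic multiplicity 3, geometric multiplicity 1

The characteristic polynomial is x^3, so the factor x appears with exponent 3: the algebraic multiplicity is 3.

rank(A) = 2, so the eigenspace has dimension 3 - 2 = 1: the geometric multiplicity is 1.

Since 1 < 3, A is not diagonalizable.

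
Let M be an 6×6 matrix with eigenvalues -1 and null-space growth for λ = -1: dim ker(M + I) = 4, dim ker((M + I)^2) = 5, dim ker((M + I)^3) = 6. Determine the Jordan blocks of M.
λ = -1: successive nullity increments [4, 1, 1] count blocks of size ≥ k; block sizes are [3, 1, 1, 1].

Jordan blocks: (-1, 3), (-1, 1), (-1, 1), (-1, 1)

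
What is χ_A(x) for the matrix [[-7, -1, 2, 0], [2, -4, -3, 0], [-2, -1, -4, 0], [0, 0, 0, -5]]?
xI - A = [[x + 7, 1, -2, 0], [-2, x + 4, 3, 0], [2, 1, x + 4, 0], [0, 0, 0, x + 5]].

Expanding det(xI - A) along the first row:
det(xI - A) = + (x + 7)·det([[x + 4, 3, 0], [1, x + 4, 0], [0, 0, x + 5]]) - (1)·det([[-2, 3, 0], [2, x + 4, 0], [0, 0, x + 5]]) + (-2)·det([[-2, x + 4, 0], [2, 1, 0], [0, 0, x + 5]]) - (0)·det([[-2, x + 4, 3], [2, 1, x + 4], [0, 0, 0]]).

Evaluating gives χ_A(x) = x^4 + 20x^3 + 150x^2 + 500x + 625 = (x + 5)^4.

χ_A(x) = (x + 5)^4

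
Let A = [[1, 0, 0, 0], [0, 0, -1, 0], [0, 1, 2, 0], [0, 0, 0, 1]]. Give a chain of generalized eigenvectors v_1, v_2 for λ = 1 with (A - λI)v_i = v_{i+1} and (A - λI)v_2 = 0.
We seek v_1 ∈ ker((A - I)^2) \ ker(A - I), then set v_{i+1} = (A - I) v_i.

One such chain is v_1 = [[-3, 1, 0, -1]]^T, v_2 = [[0, -1, 1, 0]]^T. Check: (A - I) v_2 = [[0, 0, 0, 0]]^T = 0.

v_1 = [[-3, 1, 0, -1]]^T, v_2 = [[0, -1, 1, 0]]^T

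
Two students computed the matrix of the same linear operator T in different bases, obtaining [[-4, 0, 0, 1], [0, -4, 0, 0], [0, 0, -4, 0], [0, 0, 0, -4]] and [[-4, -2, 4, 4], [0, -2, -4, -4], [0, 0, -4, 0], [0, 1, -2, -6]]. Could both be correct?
Yes.

Two matrices over a field are similar if and only if they have the same invariant factors.

Both A and B have characteristic polynomial (x + 4)^4 and minimal polynomial (x + 4)^2. Computing further, both have invariant factors x + 4, x + 4, (x + 4)^2. Hence A and B are similar.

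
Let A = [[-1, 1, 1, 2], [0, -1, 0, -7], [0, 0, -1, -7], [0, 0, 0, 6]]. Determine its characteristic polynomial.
xI - A = [[x + 1, -1, -1, -2], [0, x + 1, 0, 7], [0, 0, x + 1, 7], [0, 0, 0, x - 6]].

Expanding det(xI - A) along the first row:
det(xI - A) = + (x + 1)·det([[x + 1, 0, 7], [0, x + 1, 7], [0, 0, x - 6]]) - (-1)·det([[0, 0, 7], [0, x + 1, 7], [0, 0, x - 6]]) + (-1)·det([[0, x + 1, 7], [0, 0, 7], [0, 0, x - 6]]) - (-2)·det([[0, x + 1, 0], [0, 0, x + 1], [0, 0, 0]]).

Evaluating gives χ_A(x) = x^4 - 3x^3 - 15x^2 - 17x - 6 = (x - 6)(x + 1)^3.

χ_A(x) = (x - 6)(x + 1)^3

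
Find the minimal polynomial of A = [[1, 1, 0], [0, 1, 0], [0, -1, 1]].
m_A(x) = (x - 1)^2

The characteristic polynomial factors as (x - 1)^3. The minimal polynomial is ∏(x - λ)^{k_λ} where k_λ is the size of the largest Jordan block at λ.

For λ = 1: rank(A - I) = 1, and the largest Jordan block has size 2 (the smallest k with rank((A - I)^k) = rank((A - I)^(k+1))).

So m_A(x) = (x - 1)^2.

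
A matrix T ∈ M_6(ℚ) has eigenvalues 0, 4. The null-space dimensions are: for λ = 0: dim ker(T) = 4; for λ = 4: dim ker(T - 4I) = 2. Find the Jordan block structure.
Jordan blocks: (0, 1), (0, 1), (0, 1), (0, 1), (4, 1), (4, 1)

λ = 0: successive nullity increments [4] count blocks of size ≥ k; block sizes are [1, 1, 1, 1].
λ = 4: successive nullity increments [2] count blocks of size ≥ k; block sizes are [1, 1].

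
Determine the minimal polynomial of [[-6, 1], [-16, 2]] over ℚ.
The characteristic polynomial factors as (x + 2)^2. The minimal polynomial is ∏(x - λ)^{k_λ} where k_λ is the size of the largest Jordan block at λ.

For λ = -2: rank(A + 2I) = 1, and the largest Jordan block has size 2 (the smallest k with rank((A + 2I)^k) = rank((A + 2I)^(k+1))).

So m_A(x) = (x + 2)^2.

m_A(x) = (x + 2)^2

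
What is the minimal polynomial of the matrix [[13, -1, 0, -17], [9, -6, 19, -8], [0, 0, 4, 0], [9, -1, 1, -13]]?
m_A(x) = (x - 4)^2(x + 5)^2

The characteristic polynomial factors as (x - 4)^2(x + 5)^2. The minimal polynomial is ∏(x - λ)^{k_λ} where k_λ is the size of the largest Jordan block at λ.

For λ = -5: rank(A + 5I) = 3, and the largest Jordan block has size 2 (the smallest k with rank((A + 5I)^k) = rank((A + 5I)^(k+1))).
For λ = 4: rank(A - 4I) = 3, and the largest Jordan block has size 2 (the smallest k with rank((A - 4I)^k) = rank((A - 4I)^(k+1))).

So m_A(x) = (x - 4)^2(x + 5)^2.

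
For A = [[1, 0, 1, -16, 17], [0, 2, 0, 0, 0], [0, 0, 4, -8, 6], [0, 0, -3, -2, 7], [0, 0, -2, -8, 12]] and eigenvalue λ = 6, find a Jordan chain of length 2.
v_1 = [[1, 0, 0, 1, 1]]^T, v_2 = [[-4, 0, -2, -1, -2]]^T

We seek v_1 ∈ ker((A - 6I)^2) \ ker(A - 6I), then set v_{i+1} = (A - 6I) v_i.

One such chain is v_1 = [[1, 0, 0, 1, 1]]^T, v_2 = [[-4, 0, -2, -1, -2]]^T. Check: (A - 6I) v_2 = [[0, 0, 0, 0, 0]]^T = 0.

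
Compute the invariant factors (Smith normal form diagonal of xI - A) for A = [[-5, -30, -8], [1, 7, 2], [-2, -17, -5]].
The Jordan structure of A has elementary divisors (x + 1)^3. Arranging the block sizes at each eigenvalue in decreasing order and taking row products gives the invariant factors.

Invariant factors (smallest first, each dividing the next): (x + 1)^3.

Check: the last factor (x + 1)^3 is the minimal polynomial, and the product (x + 1)^3 is the characteristic polynomial.

(x + 1)^3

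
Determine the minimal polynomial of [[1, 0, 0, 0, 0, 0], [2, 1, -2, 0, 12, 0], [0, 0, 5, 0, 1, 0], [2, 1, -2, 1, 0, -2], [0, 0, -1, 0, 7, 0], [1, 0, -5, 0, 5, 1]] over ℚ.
m_A(x) = (x - 6)^2(x - 1)^2

The characteristic polynomial factors as (x - 6)^2(x - 1)^4. The minimal polynomial is ∏(x - λ)^{k_λ} where k_λ is the size of the largest Jordan block at λ.

For λ = 1: rank(A - I) = 4, and the largest Jordan block has size 2 (the smallest k with rank((A - I)^k) = rank((A - I)^(k+1))).
For λ = 6: rank(A - 6I) = 5, and the largest Jordan block has size 2 (the smallest k with rank((A - 6I)^k) = rank((A - 6I)^(k+1))).

So m_A(x) = (x - 6)^2(x - 1)^2.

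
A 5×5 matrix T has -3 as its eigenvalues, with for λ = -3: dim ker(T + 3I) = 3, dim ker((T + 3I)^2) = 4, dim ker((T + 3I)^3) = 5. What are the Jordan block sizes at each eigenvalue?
λ = -3: successive nullity increments [3, 1, 1] count blocks of size ≥ k; block sizes are [3, 1, 1].

Jordan blocks: (-3, 3), (-3, 1), (-3, 1)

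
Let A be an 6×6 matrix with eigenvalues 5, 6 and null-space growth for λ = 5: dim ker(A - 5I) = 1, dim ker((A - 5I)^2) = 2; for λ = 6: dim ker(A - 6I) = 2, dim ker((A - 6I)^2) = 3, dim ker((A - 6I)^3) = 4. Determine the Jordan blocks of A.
λ = 5: successive nullity increments [1, 1] count blocks of size ≥ k; block sizes are [2].
λ = 6: successive nullity increments [2, 1, 1] count blocks of size ≥ k; block sizes are [3, 1].

Jordan blocks: (5, 2), (6, 3), (6, 1)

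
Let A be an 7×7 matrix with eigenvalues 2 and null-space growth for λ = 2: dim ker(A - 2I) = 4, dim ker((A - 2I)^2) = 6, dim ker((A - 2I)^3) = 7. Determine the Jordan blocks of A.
Jordan blocks: (2, 3), (2, 2), (2, 1), (2, 1)

λ = 2: successive nullity increments [4, 2, 1] count blocks of size ≥ k; block sizes are [3, 2, 1, 1].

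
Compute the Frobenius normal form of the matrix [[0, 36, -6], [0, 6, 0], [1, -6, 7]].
R = [[6, 0, 0], [0, 0, -6], [0, 1, 7]]

The invariant factors of A (the non-unit diagonal entries of the Smith normal form of xI - A over ℚ[x]) are x - 6, (x - 6)(x - 1), each dividing the next. The characteristic polynomial is their product, (x - 6)^2(x - 1).

The rational canonical form is the block-diagonal matrix of companion matrices C(f_i):
R = [[6, 0, 0], [0, 0, -6], [0, 1, 7]].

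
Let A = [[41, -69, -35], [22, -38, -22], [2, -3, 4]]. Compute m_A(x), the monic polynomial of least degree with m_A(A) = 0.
The characteristic polynomial factors as (x - 6)^2(x + 5). The minimal polynomial is ∏(x - λ)^{k_λ} where k_λ is the size of the largest Jordan block at λ.

For λ = -5: rank(A + 5I) = 2, and the largest Jordan block has size 1 (the smallest k with rank((A + 5I)^k) = rank((A + 5I)^(k+1))).
For λ = 6: rank(A - 6I) = 2, and the largest Jordan block has size 2 (the smallest k with rank((A - 6I)^k) = rank((A - 6I)^(k+1))).

So m_A(x) = (x - 6)^2(x + 5).

m_A(x) = (x - 6)^2(x + 5)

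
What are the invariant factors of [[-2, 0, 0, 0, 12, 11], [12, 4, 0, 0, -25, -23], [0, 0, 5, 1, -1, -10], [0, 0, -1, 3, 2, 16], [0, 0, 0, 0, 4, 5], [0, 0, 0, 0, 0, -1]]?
x - 4, (x - 4)^3(x + 1)(x + 2)

The Jordan structure of A has elementary divisors (x + 2), (x + 1), (x - 4)^3, (x - 4). Arranging the block sizes at each eigenvalue in decreasing order and taking row products gives the invariant factors.

Invariant factors (smallest first, each dividing the next): x - 4, (x - 4)^3(x + 1)(x + 2).

Check: the last factor (x - 4)^3(x + 1)(x + 2) is the minimal polynomial, and the product (x - 4)^4(x + 1)(x + 2) is the characteristic polynomial.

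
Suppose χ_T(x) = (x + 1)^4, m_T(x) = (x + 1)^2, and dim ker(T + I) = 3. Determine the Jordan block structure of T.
Jordan blocks: (-1, 2), (-1, 1), (-1, 1)

λ = -1: algebraic multiplicity 4 (exponent in χ_T), largest block size 2 (exponent in m_T), 3 blocks (geometric multiplicity). These force block sizes [2, 1, 1].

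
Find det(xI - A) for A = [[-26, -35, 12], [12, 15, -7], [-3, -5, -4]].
χ_A(x) = (x + 5)^3

xI - A = [[x + 26, 35, -12], [-12, x - 15, 7], [3, 5, x + 4]].

Expanding det(xI - A) along the first row:
det(xI - A) = + (x + 26)·det([[x - 15, 7], [5, x + 4]]) - (35)·det([[-12, 7], [3, x + 4]]) + (-12)·det([[-12, x - 15], [3, 5]]).

Evaluating gives χ_A(x) = x^3 + 15x^2 + 75x + 125 = (x + 5)^3.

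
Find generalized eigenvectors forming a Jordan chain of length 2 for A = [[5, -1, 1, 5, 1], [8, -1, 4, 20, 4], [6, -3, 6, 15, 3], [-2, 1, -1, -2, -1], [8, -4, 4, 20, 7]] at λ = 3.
v_1 = [[0, 1, 0, 0, 0]]^T, v_2 = [[-1, -4, -3, 1, -4]]^T

We seek v_1 ∈ ker((A - 3I)^2) \ ker(A - 3I), then set v_{i+1} = (A - 3I) v_i.

One such chain is v_1 = [[0, 1, 0, 0, 0]]^T, v_2 = [[-1, -4, -3, 1, -4]]^T. Check: (A - 3I) v_2 = [[0, 0, 0, 0, 0]]^T = 0.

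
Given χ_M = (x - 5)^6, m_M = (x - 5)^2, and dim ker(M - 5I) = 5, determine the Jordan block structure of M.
λ = 5: algebraic multiplicity 6 (exponent in χ_M), largest block size 2 (exponent in m_M), 5 blocks (geometric multiplicity). These force block sizes [2, 1, 1, 1, 1].

Jordan blocks: (5, 2), (5, 1), (5, 1), (5, 1), (5, 1)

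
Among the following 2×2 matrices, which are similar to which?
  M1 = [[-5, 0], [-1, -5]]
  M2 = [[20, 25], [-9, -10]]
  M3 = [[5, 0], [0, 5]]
3 classes: {M1}, {M2}, {M3}

Characteristic polynomials: χ_{M1} = (x + 5)^2, χ_{M2} = (x - 5)^2, χ_{M3} = (x - 5)^2.

{M1}: invariant factors (x + 5)^2.

{M2}: invariant factors (x - 5)^2.

{M3}: invariant factors x - 5, x - 5.

Matrices are similar if and only if their invariant-factor lists agree; the partition into similarity classes is {M1}, {M2}, {M3}.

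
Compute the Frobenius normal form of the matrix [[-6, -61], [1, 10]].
The invariant factors of A (the non-unit diagonal entries of the Smith normal form of xI - A over ℚ[x]) are x^2 - 4x + 1, each dividing the next. The characteristic polynomial is their product, x^2 - 4x + 1.

The rational canonical form is the block-diagonal matrix of companion matrices C(f_i):
R = [[0, -1], [1, 4]].

Note the characteristic polynomial does not split into linear factors over ℚ, so A has no Jordan form over ℚ; the rational canonical form exists over any field.

R = [[0, -1], [1, 4]]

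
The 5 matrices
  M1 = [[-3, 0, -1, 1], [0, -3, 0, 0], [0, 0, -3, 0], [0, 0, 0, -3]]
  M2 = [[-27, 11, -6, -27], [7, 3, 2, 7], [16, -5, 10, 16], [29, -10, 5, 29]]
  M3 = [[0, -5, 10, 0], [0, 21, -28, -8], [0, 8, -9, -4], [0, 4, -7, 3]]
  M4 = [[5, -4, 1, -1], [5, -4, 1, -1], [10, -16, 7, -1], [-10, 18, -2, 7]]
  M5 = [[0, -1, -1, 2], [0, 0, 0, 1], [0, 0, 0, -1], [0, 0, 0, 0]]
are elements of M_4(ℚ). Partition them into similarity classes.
4 classes: {M1}, {M2, M4}, {M3}, {M5}

Characteristic polynomials: χ_{M1} = (x + 3)^4, χ_{M2} = x(x - 5)^3, χ_{M3} = x(x - 5)^3, χ_{M4} = x(x - 5)^3, χ_{M5} = x^4.

{M1}: invariant factors x + 3, x + 3, (x + 3)^2.

{M2, M4}: invariant factors x(x - 5)^3.

{M3}: invariant factors x - 5, x(x - 5)^2.

{M5}: invariant factors x^2, x^2.

Matrices are similar if and only if their invariant-factor lists agree; the partition into similarity classes is {M1}, {M2, M4}, {M3}, {M5}.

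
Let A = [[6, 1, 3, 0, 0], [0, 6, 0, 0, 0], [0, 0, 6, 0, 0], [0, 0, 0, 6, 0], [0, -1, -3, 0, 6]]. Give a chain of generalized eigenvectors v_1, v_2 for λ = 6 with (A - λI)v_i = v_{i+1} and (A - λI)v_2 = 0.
v_1 = [[2, 1, 0, 0, -2]]^T, v_2 = [[1, 0, 0, 0, -1]]^T

We seek v_1 ∈ ker((A - 6I)^2) \ ker(A - 6I), then set v_{i+1} = (A - 6I) v_i.

One such chain is v_1 = [[2, 1, 0, 0, -2]]^T, v_2 = [[1, 0, 0, 0, -1]]^T. Check: (A - 6I) v_2 = [[0, 0, 0, 0, 0]]^T = 0.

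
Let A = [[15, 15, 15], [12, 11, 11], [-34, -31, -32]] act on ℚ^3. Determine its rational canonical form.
R = [[0, 0, 15], [1, 0, -4], [0, 1, -6]]

The invariant factors of A (the non-unit diagonal entries of the Smith normal form of xI - A over ℚ[x]) are (x + 3)(x^2 + 3x - 5), each dividing the next. The characteristic polynomial is their product, (x + 3)(x^2 + 3x - 5).

The rational canonical form is the block-diagonal matrix of companion matrices C(f_i):
R = [[0, 0, 15], [1, 0, -4], [0, 1, -6]].

Note the characteristic polynomial does not split into linear factors over ℚ, so A has no Jordan form over ℚ; the rational canonical form exists over any field.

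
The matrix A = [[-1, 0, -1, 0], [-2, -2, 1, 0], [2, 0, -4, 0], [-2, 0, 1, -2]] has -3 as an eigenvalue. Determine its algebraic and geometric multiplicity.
The characteristic polynomial is (x + 2)^3(x + 3), so the factor x + 3 appears with exponent 1: the algebraic multiplicity is 1.

rank(A + 3I) = 3, so the eigenspace has dimension 4 - 3 = 1: the geometric multiplicity is 1.

algebraic multiplicity 1, geometric multiplicity 1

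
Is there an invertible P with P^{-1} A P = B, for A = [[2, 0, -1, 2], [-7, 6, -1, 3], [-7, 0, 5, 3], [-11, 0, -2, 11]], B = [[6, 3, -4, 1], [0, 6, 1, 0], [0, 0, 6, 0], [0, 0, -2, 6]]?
Two matrices over a field are similar if and only if they have the same invariant factors.

Both A and B have characteristic polynomial (x - 6)^4 and minimal polynomial (x - 6)^3. Computing further, both have invariant factors x - 6, (x - 6)^3. Hence A and B are similar.

Yes.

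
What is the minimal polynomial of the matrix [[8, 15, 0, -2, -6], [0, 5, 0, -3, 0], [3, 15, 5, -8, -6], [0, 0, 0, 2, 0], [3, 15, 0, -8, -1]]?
m_A(x) = (x - 5)(x - 2)^2

The characteristic polynomial factors as (x - 5)^3(x - 2)^2. The minimal polynomial is ∏(x - λ)^{k_λ} where k_λ is the size of the largest Jordan block at λ.

For λ = 2: rank(A - 2I) = 4, and the largest Jordan block has size 2 (the smallest k with rank((A - 2I)^k) = rank((A - 2I)^(k+1))).
For λ = 5: rank(A - 5I) = 2, and the largest Jordan block has size 1 (the smallest k with rank((A - 5I)^k) = rank((A - 5I)^(k+1))).

So m_A(x) = (x - 5)(x - 2)^2.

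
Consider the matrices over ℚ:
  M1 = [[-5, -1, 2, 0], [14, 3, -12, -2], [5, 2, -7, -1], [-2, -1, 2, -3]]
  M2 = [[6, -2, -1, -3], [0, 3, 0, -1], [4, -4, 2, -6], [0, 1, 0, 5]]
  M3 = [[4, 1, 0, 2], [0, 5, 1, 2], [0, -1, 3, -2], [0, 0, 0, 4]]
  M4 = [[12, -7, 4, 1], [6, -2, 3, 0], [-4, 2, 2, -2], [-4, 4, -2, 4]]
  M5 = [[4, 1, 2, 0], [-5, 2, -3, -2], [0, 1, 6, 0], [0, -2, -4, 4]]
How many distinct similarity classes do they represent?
2 classes: {M1}, {M2, M3, M4, M5}

Characteristic polynomials: χ_{M1} = (x + 3)^4, χ_{M2} = (x - 4)^4, χ_{M3} = (x - 4)^4, χ_{M4} = (x - 4)^4, χ_{M5} = (x - 4)^4.

{M1}: invariant factors (x + 3)^2, (x + 3)^2.

{M2, M3, M4, M5}: invariant factors x - 4, (x - 4)^3.

Matrices are similar if and only if their invariant-factor lists agree; the partition into similarity classes is {M1}, {M2, M3, M4, M5}.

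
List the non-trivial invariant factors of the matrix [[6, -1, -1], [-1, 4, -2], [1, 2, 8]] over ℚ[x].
(x - 6)^3

The Jordan structure of A has elementary divisors (x - 6)^3. Arranging the block sizes at each eigenvalue in decreasing order and taking row products gives the invariant factors.

Invariant factors (smallest first, each dividing the next): (x - 6)^3.

Check: the last factor (x - 6)^3 is the minimal polynomial, and the product (x - 6)^3 is the characteristic polynomial.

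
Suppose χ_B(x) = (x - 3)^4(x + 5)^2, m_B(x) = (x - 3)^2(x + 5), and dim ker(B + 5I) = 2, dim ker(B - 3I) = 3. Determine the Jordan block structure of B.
λ = -5: algebraic multiplicity 2 (exponent in χ_B), largest block size 1 (exponent in m_B), 2 blocks (geometric multiplicity). These force block sizes [1, 1].
λ = 3: algebraic multiplicity 4 (exponent in χ_B), largest block size 2 (exponent in m_B), 3 blocks (geometric multiplicity). These force block sizes [2, 1, 1].

Jordan blocks: (-5, 1), (-5, 1), (3, 2), (3, 1), (3, 1)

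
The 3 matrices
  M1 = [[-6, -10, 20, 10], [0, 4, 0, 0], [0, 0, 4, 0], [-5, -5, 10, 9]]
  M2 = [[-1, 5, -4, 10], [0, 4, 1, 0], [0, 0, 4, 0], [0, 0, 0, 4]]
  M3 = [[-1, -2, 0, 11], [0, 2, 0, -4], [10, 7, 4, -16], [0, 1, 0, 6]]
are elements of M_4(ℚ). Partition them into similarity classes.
2 classes: {M1}, {M2, M3}

Characteristic polynomials: χ_{M1} = (x - 4)^3(x + 1), χ_{M2} = (x - 4)^3(x + 1), χ_{M3} = (x - 4)^3(x + 1).

{M1}: invariant factors x - 4, x - 4, (x - 4)(x + 1).

{M2, M3}: invariant factors x - 4, (x - 4)^2(x + 1).

Matrices are similar if and only if their invariant-factor lists agree; the partition into similarity classes is {M1}, {M2, M3}.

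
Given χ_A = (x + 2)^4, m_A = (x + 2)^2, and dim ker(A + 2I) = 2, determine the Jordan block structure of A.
λ = -2: algebraic multiplicity 4 (exponent in χ_A), largest block size 2 (exponent in m_A), 2 blocks (geometric multiplicity). These force block sizes [2, 2].

Jordan blocks: (-2, 2), (-2, 2)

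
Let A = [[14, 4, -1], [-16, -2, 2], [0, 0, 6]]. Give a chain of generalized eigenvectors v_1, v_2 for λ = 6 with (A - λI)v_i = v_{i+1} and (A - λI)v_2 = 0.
v_1 = [[-1, 3, 3]]^T, v_2 = [[1, -2, 0]]^T

We seek v_1 ∈ ker((A - 6I)^2) \ ker(A - 6I), then set v_{i+1} = (A - 6I) v_i.

One such chain is v_1 = [[-1, 3, 3]]^T, v_2 = [[1, -2, 0]]^T. Check: (A - 6I) v_2 = [[0, 0, 0]]^T = 0.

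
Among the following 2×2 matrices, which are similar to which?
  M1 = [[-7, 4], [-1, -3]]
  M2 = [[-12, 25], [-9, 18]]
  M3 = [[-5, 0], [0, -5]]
Characteristic polynomials: χ_{M1} = (x + 5)^2, χ_{M2} = (x - 3)^2, χ_{M3} = (x + 5)^2.

{M1}: invariant factors (x + 5)^2.

{M2}: invariant factors (x - 3)^2.

{M3}: invariant factors x + 5, x + 5.

Matrices are similar if and only if their invariant-factor lists agree; the partition into similarity classes is {M1}, {M2}, {M3}.

3 classes: {M1}, {M2}, {M3}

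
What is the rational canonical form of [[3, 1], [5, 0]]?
The invariant factors of A (the non-unit diagonal entries of the Smith normal form of xI - A over ℚ[x]) are x^2 - 3x - 5, each dividing the next. The characteristic polynomial is their product, x^2 - 3x - 5.

The rational canonical form is the block-diagonal matrix of companion matrices C(f_i):
R = [[0, 5], [1, 3]].

Note the characteristic polynomial does not split into linear factors over ℚ, so A has no Jordan form over ℚ; the rational canonical form exists over any field.

R = [[0, 5], [1, 3]]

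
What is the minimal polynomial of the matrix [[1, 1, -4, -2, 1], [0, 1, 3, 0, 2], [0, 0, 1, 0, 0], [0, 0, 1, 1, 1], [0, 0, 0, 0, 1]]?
The characteristic polynomial factors as (x - 1)^5. The minimal polynomial is ∏(x - λ)^{k_λ} where k_λ is the size of the largest Jordan block at λ.

For λ = 1: rank(A - I) = 3, and the largest Jordan block has size 3 (the smallest k with rank((A - I)^k) = rank((A - I)^(k+1))).

So m_A(x) = (x - 1)^3.

m_A(x) = (x - 1)^3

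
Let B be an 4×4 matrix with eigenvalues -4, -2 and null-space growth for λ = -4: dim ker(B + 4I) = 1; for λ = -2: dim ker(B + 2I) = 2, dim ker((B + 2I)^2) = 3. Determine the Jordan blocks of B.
λ = -4: successive nullity increments [1] count blocks of size ≥ k; block sizes are [1].
λ = -2: successive nullity increments [2, 1] count blocks of size ≥ k; block sizes are [2, 1].

Jordan blocks: (-4, 1), (-2, 2), (-2, 1)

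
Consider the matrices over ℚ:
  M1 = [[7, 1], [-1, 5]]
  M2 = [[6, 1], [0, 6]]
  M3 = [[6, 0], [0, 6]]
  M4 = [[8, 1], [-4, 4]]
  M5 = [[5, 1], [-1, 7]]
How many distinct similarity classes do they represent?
2 classes: {M1, M2, M4, M5}, {M3}

Characteristic polynomials: χ_{M1} = (x - 6)^2, χ_{M2} = (x - 6)^2, χ_{M3} = (x - 6)^2, χ_{M4} = (x - 6)^2, χ_{M5} = (x - 6)^2.

{M1, M2, M4, M5}: invariant factors (x - 6)^2.

{M3}: invariant factors x - 6, x - 6.

Matrices are similar if and only if their invariant-factor lists agree; the partition into similarity classes is {M1, M2, M4, M5}, {M3}.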